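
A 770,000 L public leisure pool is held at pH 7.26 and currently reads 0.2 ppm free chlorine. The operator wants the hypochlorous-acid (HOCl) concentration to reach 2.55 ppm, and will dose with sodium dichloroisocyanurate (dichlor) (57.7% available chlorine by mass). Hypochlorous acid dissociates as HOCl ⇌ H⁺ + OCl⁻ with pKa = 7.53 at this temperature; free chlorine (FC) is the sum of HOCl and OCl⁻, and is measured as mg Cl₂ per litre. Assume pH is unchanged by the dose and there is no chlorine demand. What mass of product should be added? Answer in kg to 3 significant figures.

[OCl⁻]/[HOCl] = 10^(pH − pKa) = 10^(7.26 − 7.53) = 0.537; fraction as HOCl = 1/(1 + 0.537) = 0.6506.
Free chlorine required for 2.55 ppm HOCl: 2.55 / 0.6506 = 3.919 ppm.
FC to add: 3.919 − 0.2 = 3.719 mg/L as Cl₂.
Cl₂ equivalent: 3.719 mg/L × 770,000 L = 2864 g.
Product at 57.7% available Cl: 2864 / 0.577 = 4964 g.

4.96 kg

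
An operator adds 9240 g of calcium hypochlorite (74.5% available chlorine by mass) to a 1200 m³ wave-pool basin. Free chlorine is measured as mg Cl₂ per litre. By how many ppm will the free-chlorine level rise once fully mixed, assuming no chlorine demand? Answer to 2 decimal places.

5.74 ppm

Volume: 1200 m³ = 1,200,000 L.
Available chlorine delivered: 9240 g × 0.745 = 6884 g as Cl₂.
Concentration rise: 6884 g / 1,200,000 L = 5.737 mg/L = 5.74 ppm.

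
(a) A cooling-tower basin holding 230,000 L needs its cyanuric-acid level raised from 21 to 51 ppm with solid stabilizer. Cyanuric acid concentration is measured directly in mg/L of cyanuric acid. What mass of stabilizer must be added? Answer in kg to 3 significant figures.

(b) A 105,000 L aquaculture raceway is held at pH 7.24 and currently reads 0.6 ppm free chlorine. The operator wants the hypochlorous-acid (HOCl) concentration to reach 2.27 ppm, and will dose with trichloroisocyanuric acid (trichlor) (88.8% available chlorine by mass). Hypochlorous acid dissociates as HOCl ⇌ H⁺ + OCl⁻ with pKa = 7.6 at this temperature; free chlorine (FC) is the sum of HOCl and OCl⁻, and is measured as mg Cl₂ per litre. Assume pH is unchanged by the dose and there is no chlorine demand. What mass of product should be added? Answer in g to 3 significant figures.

(a) CYA to add: (51 − 21) = 30 mg/L × 230,000 L = 6900 g cyanuric acid.

(b) [OCl⁻]/[HOCl] = 10^(pH − pKa) = 10^(7.24 − 7.6) = 0.4365; fraction as HOCl = 1/(1 + 0.4365) = 0.6961.
(b) Free chlorine required for 2.27 ppm HOCl: 2.27 / 0.6961 = 3.261 ppm.
(b) FC to add: 3.261 − 0.6 = 2.661 mg/L as Cl₂.
(b) Cl₂ equivalent: 2.661 mg/L × 105,000 L = 279.4 g.
(b) Product at 88.8% available Cl: 279.4 / 0.888 = 314.6 g.

(a) 6.90 kg; (b) 315 g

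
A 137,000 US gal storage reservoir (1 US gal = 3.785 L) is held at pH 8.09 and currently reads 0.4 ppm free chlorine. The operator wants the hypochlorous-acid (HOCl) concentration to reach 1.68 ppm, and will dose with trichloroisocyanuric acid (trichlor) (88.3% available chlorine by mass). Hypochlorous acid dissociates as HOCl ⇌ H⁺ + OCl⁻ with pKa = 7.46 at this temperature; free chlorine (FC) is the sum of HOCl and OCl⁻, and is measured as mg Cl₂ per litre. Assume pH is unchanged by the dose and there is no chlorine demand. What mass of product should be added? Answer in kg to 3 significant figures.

Volume: 137,000 US gal × 3.785 L/gal = 518,545 L.
[OCl⁻]/[HOCl] = 10^(pH − pKa) = 10^(8.09 − 7.46) = 4.266; fraction as HOCl = 1/(1 + 4.266) = 0.1899.
Free chlorine required for 1.68 ppm HOCl: 1.68 / 0.1899 = 8.847 ppm.
FC to add: 8.847 − 0.4 = 8.447 mg/L as Cl₂.
Cl₂ equivalent: 8.447 mg/L × 518,545 L = 4380 g.
Product at 88.3% available Cl: 4380 / 0.883 = 4960 g.

4.96 kg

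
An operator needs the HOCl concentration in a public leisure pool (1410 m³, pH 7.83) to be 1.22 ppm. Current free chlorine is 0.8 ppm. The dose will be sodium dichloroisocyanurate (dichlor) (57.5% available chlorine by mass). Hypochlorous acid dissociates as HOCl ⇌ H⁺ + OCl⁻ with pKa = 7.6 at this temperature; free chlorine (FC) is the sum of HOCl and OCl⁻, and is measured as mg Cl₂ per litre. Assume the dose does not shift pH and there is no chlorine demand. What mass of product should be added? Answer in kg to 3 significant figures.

Volume: 1410 m³ = 1,410,000 L.
[OCl⁻]/[HOCl] = 10^(pH − pKa) = 10^(7.83 − 7.6) = 1.698; fraction as HOCl = 1/(1 + 1.698) = 0.3706.
Free chlorine required for 1.22 ppm HOCl: 1.22 / 0.3706 = 3.292 ppm.
FC to add: 3.292 − 0.8 = 2.492 mg/L as Cl₂.
Cl₂ equivalent: 2.492 mg/L × 1,410,000 L = 3514 g.
Product at 57.5% available Cl: 3514 / 0.575 = 6110 g.

6.11 kg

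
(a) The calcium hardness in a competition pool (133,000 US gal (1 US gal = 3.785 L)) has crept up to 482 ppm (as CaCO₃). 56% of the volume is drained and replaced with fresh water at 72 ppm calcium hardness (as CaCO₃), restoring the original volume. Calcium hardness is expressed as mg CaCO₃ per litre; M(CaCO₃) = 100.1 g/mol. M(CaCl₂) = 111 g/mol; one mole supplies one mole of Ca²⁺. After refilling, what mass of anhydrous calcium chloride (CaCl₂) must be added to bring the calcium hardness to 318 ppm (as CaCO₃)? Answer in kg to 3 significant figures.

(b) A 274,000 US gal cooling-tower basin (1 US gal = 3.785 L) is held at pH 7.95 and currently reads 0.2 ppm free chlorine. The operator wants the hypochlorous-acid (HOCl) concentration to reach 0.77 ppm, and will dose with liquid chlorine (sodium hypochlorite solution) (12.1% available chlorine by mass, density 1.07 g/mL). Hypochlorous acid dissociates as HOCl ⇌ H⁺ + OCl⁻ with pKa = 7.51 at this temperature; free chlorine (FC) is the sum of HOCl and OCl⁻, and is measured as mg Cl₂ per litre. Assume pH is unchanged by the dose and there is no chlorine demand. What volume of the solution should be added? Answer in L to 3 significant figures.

(a) Volume: 133,000 US gal × 3.785 L/gal = 503,405 L.
(a) After draining 56% and refilling: 482 × 0.44 + 72 × 0.56 = 252.4 ppm.
(a) Deficit to target: 318 − 252.4 = 65.6 mg/L.
(a) As CaCO₃: 65.6 mg/L × 503,405 L = 33,020 g; ÷ 100.1 = 329.9 mol Ca²⁺.
(a) Mass: 329.9 × 111 = 36,620 g.

(b) Volume: 274,000 US gal × 3.785 L/gal = 1,037,090 L.
(b) [OCl⁻]/[HOCl] = 10^(pH − pKa) = 10^(7.95 − 7.51) = 2.754; fraction as HOCl = 1/(1 + 2.754) = 0.2664.
(b) Free chlorine required for 0.77 ppm HOCl: 0.77 / 0.2664 = 2.891 ppm.
(b) FC to add: 2.891 − 0.2 = 2.691 mg/L as Cl₂.
(b) Cl₂ equivalent: 2.691 mg/L × 1,037,090 L = 2791 g.
(b) Product at 12.1% available Cl: 2791 / 0.121 = 23,060 g.
(b) Volume: 23,060 g ÷ 1.07 g/mL = 21,550 mL.

(a) 36.6 kg; (b) 21.6 L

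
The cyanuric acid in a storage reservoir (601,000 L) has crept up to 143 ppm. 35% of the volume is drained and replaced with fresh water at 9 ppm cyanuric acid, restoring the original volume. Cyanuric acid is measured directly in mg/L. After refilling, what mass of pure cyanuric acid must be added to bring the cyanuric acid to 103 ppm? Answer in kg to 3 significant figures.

4.15 kg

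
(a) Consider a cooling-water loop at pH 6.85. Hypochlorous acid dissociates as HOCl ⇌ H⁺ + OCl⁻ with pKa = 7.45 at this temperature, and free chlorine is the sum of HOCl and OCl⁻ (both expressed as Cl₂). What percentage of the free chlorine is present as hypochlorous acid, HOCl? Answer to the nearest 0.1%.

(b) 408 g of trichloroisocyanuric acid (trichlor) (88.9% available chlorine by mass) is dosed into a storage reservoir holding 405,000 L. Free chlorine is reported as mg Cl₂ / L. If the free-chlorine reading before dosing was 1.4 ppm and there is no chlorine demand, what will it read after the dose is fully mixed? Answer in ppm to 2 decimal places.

(a) [OCl⁻]/[HOCl] = 10^(pH − pKa) = 10^(6.85 − 7.45) = 10^-0.60 = 0.2512.
(a) Fraction as HOCl = 1 / (1 + 0.2512) = 0.7992.

(b) Available chlorine delivered: 408 g × 0.889 = 362.7 g as Cl₂.
(b) Concentration rise: 362.7 g / 405,000 L = 0.8956 mg/L = 0.90 ppm.
(b) Final FC: 1.4 + 0.90 = 2.30 ppm.

(a) 79.9%; (b) 2.30 ppm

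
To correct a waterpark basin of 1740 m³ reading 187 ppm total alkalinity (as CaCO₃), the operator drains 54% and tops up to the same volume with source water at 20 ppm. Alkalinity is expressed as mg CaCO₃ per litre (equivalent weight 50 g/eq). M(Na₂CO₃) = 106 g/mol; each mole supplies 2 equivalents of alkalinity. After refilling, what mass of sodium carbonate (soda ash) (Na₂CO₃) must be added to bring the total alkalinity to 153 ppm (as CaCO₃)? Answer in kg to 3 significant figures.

Volume: 1740 m³ = 1,740,000 L.
After draining 54% and refilling: 187 × 0.46 + 20 × 0.54 = 96.82 ppm.
Deficit to target: 153 − 96.82 = 56.18 mg/L.
As CaCO₃: 56.18 mg/L × 1,740,000 L = 97,750 g; ÷ 50 g/eq ÷ 2 = 977.5 mol Na₂CO₃.
Mass: 977.5 × 106 = 103,600 g.

104 kg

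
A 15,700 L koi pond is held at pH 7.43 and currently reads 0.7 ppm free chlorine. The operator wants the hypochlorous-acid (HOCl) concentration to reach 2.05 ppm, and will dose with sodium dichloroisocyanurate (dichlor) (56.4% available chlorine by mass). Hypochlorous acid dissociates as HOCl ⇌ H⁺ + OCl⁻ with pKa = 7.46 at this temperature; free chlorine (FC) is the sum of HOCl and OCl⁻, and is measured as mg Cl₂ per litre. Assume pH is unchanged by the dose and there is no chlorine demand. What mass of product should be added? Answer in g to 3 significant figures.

90.8 g

[OCl⁻]/[HOCl] = 10^(pH − pKa) = 10^(7.43 − 7.46) = 0.9333; fraction as HOCl = 1/(1 + 0.9333) = 0.5173.
Free chlorine required for 2.05 ppm HOCl: 2.05 / 0.5173 = 3.963 ppm.
FC to add: 3.963 − 0.7 = 3.263 mg/L as Cl₂.
Cl₂ equivalent: 3.263 mg/L × 15,700 L = 51.23 g.
Product at 56.4% available Cl: 51.23 / 0.564 = 90.84 g.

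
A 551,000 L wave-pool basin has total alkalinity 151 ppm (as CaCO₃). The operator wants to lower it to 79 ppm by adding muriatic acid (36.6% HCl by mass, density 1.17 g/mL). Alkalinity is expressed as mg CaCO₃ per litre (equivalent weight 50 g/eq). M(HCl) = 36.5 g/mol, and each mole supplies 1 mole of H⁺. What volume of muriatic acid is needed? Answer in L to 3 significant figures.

67.6 L

Alkalinity to neutralize: (151 − 79) = 72 mg/L as CaCO₃ × 551,000 L = 39,670 g as CaCO₃.
Equivalents of H⁺ required: 39,670 ÷ 50 g/eq = 793.4 eq = 793.4 mol HCl.
Mass of HCl: 793.4 × 36.5 = 28,960 g.
Mass of 36.6% solution: 28,960 / 0.366 = 79,130 g.
Volume: 79,130 g ÷ 1.17 g/mL = 67,630 mL.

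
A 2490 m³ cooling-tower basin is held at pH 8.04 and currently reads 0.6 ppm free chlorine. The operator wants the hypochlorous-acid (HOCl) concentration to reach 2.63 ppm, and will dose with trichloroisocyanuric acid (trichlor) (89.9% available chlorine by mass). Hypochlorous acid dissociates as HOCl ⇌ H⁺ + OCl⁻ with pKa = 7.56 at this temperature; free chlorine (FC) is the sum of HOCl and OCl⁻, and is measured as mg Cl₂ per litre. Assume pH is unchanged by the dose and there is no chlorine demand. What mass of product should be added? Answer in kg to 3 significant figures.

Volume: 2490 m³ = 2,490,000 L.
[OCl⁻]/[HOCl] = 10^(pH − pKa) = 10^(8.04 − 7.56) = 3.02; fraction as HOCl = 1/(1 + 3.02) = 0.2488.
Free chlorine required for 2.63 ppm HOCl: 2.63 / 0.2488 = 10.57 ppm.
FC to add: 10.57 − 0.6 = 9.972 mg/L as Cl₂.
Cl₂ equivalent: 9.972 mg/L × 2,490,000 L = 24,830 g.
Product at 89.9% available Cl: 24,830 / 0.899 = 27,620 g.

27.6 kg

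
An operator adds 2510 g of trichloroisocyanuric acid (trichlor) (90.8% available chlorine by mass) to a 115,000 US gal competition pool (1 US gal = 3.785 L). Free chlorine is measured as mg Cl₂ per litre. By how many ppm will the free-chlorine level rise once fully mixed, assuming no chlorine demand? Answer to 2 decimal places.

5.24 ppm

Volume: 115,000 US gal × 3.785 L/gal = 435,275 L.
Available chlorine delivered: 2510 g × 0.908 = 2279 g as Cl₂.
Concentration rise: 2279 g / 435,275 L = 5.236 mg/L = 5.24 ppm.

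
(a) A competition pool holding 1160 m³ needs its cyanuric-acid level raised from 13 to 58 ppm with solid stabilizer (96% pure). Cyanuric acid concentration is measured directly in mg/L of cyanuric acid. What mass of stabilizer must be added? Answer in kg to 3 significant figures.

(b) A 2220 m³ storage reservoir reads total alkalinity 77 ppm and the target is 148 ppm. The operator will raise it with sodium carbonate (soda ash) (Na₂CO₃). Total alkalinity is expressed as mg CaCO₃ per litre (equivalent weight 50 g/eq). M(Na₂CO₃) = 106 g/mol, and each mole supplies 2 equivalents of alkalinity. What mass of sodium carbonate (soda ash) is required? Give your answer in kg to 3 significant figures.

(a) 54.4 kg; (b) 167 kg

(a) Volume: 1160 m³ = 1,160,000 L.
(a) CYA to add: (58 − 13) = 45 mg/L × 1,160,000 L = 52,200 g cyanuric acid.
(a) At 96% purity: 52,200 / 0.96 = 54,380 g product.

(b) Volume: 2220 m³ = 2,220,000 L.
(b) Alkalinity to add: (148 − 77) = 71 mg/L as CaCO₃ × 2,220,000 L = 157,600 g as CaCO₃.
(b) Equivalents: 157,600 g ÷ 50 g/eq = 3152 eq.
(b) Each mole of Na₂CO₃ supplies 2 eq, so 3152 / 2 = 1576 mol.
(b) Mass: 1576 mol × 106 g/mol = 167,100 g.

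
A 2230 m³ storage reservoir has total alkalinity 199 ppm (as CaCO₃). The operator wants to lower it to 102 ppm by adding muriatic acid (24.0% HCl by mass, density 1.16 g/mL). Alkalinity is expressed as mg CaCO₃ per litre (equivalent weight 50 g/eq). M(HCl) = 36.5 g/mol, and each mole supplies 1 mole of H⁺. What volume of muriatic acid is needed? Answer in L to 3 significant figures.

Volume: 2230 m³ = 2,230,000 L.
Alkalinity to neutralize: (199 − 102) = 97 mg/L as CaCO₃ × 2,230,000 L = 216,300 g as CaCO₃.
Equivalents of H⁺ required: 216,300 ÷ 50 g/eq = 4326 eq = 4326 mol HCl.
Mass of HCl: 4326 × 36.5 = 157,900 g.
Mass of 24.0% solution: 157,900 / 0.24 = 657,900 g.
Volume: 657,900 g ÷ 1.16 g/mL = 567,200 mL.

567 L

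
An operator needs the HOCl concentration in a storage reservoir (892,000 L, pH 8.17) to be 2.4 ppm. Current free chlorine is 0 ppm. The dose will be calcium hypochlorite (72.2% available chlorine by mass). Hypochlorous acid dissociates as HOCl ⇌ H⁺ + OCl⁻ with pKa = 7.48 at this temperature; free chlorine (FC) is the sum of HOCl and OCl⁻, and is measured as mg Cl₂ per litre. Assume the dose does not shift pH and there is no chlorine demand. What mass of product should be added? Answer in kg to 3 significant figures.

17.5 kg

[OCl⁻]/[HOCl] = 10^(pH − pKa) = 10^(8.17 − 7.48) = 4.898; fraction as HOCl = 1/(1 + 4.898) = 0.1696.
Free chlorine required for 2.4 ppm HOCl: 2.4 / 0.1696 = 14.15 ppm.
FC to add: 14.15 − 0 = 14.15 mg/L as Cl₂.
Cl₂ equivalent: 14.15 mg/L × 892,000 L = 12,630 g.
Product at 72.2% available Cl: 12,630 / 0.722 = 17,490 g.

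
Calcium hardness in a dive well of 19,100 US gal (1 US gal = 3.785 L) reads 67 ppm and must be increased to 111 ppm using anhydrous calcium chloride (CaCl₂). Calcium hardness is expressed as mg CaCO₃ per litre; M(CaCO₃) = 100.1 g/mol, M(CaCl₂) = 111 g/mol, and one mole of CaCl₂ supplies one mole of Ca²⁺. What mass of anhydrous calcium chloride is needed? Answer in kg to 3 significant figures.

3.53 kg

Volume: 19,100 US gal × 3.785 L/gal = 72,294 L.
Hardness to add: (111 − 67) = 44 mg/L as CaCO₃ × 72,294 L = 3181 g as CaCO₃.
Moles of Ca²⁺ (1 mol Ca²⁺ ≡ 1 mol CaCO₃): 3181 / 100.1 g/mol = 31.78 mol.
Mass of CaCl₂: 31.78 × 111 = 3527 g.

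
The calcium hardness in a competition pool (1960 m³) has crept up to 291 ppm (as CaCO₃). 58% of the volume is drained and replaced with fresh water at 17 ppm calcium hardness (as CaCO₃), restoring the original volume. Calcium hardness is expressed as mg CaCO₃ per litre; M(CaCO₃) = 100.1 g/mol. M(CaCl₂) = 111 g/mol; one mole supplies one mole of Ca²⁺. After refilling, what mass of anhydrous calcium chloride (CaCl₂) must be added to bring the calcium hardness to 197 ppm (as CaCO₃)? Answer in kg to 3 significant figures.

141 kg

Volume: 1960 m³ = 1,960,000 L.
After draining 58% and refilling: 291 × 0.42 + 17 × 0.58 = 132.08 ppm.
Deficit to target: 197 − 132.08 = 64.92 mg/L.
As CaCO₃: 64.92 mg/L × 1,960,000 L = 127,200 g; ÷ 100.1 = 1271 mol Ca²⁺.
Mass: 1271 × 111 = 141,100 g.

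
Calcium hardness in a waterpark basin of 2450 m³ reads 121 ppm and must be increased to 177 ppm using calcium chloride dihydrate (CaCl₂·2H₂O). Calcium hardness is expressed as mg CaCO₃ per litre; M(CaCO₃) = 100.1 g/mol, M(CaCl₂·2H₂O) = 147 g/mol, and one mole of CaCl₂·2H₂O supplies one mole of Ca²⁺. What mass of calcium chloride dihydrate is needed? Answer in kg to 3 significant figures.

Volume: 2450 m³ = 2,450,000 L.
Hardness to add: (177 − 121) = 56 mg/L as CaCO₃ × 2,450,000 L = 137,200 g as CaCO₃.
Moles of Ca²⁺ (1 mol Ca²⁺ ≡ 1 mol CaCO₃): 137,200 / 100.1 g/mol = 1371 mol.
Mass of CaCl₂·2H₂O: 1371 × 147 = 201,500 g.

201 kg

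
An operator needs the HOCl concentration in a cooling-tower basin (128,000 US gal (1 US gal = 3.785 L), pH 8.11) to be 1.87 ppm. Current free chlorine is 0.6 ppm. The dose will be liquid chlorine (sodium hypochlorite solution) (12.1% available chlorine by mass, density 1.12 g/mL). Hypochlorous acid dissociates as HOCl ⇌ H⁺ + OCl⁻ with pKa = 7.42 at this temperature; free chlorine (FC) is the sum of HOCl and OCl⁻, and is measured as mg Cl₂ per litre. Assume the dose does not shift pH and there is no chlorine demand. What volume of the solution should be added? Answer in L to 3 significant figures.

37.3 L

Volume: 128,000 US gal × 3.785 L/gal = 484,480 L.
[OCl⁻]/[HOCl] = 10^(pH − pKa) = 10^(8.11 − 7.42) = 4.898; fraction as HOCl = 1/(1 + 4.898) = 0.1696.
Free chlorine required for 1.87 ppm HOCl: 1.87 / 0.1696 = 11.03 ppm.
FC to add: 11.03 − 0.6 = 10.43 mg/L as Cl₂.
Cl₂ equivalent: 10.43 mg/L × 484,480 L = 5053 g.
Product at 12.1% available Cl: 5053 / 0.121 = 41,760 g.
Volume: 41,760 g ÷ 1.12 g/mL = 37,280 mL.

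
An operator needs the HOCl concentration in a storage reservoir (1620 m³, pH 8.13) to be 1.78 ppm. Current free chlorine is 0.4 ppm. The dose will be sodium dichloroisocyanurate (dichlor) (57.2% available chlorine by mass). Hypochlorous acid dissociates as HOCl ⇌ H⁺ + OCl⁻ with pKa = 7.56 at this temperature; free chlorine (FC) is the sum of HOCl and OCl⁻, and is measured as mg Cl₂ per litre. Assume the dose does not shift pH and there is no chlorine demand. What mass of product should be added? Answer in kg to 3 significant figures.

Volume: 1620 m³ = 1,620,000 L.
[OCl⁻]/[HOCl] = 10^(pH − pKa) = 10^(8.13 − 7.56) = 3.715; fraction as HOCl = 1/(1 + 3.715) = 0.2121.
Free chlorine required for 1.78 ppm HOCl: 1.78 / 0.2121 = 8.393 ppm.
FC to add: 8.393 − 0.4 = 7.993 mg/L as Cl₂.
Cl₂ equivalent: 7.993 mg/L × 1,620,000 L = 12,950 g.
Product at 57.2% available Cl: 12,950 / 0.572 = 22,640 g.

22.6 kg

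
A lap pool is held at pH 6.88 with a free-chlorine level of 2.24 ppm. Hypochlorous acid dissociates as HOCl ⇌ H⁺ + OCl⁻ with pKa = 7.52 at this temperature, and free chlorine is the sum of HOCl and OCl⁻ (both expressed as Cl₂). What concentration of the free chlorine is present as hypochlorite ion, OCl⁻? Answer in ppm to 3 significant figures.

[OCl⁻]/[HOCl] = 10^(pH − pKa) = 10^(6.88 − 7.52) = 10^-0.64 = 0.2291.
Fraction as HOCl = 1 / (1 + 0.2291) = 0.8136.
OCl⁻ = (1 − 0.8136) × 2.24 ppm = 0.4175 ppm.

0.418 ppm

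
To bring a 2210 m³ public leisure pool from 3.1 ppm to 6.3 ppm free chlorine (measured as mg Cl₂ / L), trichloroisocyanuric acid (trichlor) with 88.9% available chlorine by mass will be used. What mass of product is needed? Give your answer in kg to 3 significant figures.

Volume: 2210 m³ = 2,210,000 L.
Chlorine deficit: 6.3 − 3.1 = 3.2 ppm = 3.2 mg/L as Cl₂.
Cl₂ equivalent needed: 3.2 mg/L × 2,210,000 L = 7,072,000 mg = 7072 g.
Product at 88.9% available chlorine: 7072 / 0.889 = 7955 g.

7.96 kg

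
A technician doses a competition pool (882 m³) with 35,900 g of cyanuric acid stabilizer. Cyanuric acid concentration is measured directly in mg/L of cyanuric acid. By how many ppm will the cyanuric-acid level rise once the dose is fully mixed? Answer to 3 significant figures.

40.7 ppm

Volume: 882 m³ = 882,000 L.
Rise: 35,900 g / 882,000 L × 1000 = 40.7 mg/L.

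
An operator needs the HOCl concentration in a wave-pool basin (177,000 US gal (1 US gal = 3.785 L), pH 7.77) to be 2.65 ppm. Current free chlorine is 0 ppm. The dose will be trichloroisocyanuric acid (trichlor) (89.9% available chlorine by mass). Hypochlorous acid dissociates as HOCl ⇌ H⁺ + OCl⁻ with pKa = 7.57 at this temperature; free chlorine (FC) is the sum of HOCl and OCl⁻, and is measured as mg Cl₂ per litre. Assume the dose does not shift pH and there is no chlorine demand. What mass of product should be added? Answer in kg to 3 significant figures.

Volume: 177,000 US gal × 3.785 L/gal = 669,945 L.
[OCl⁻]/[HOCl] = 10^(pH − pKa) = 10^(7.77 − 7.57) = 1.585; fraction as HOCl = 1/(1 + 1.585) = 0.3869.
Free chlorine required for 2.65 ppm HOCl: 2.65 / 0.3869 = 6.85 ppm.
FC to add: 6.85 − 0 = 6.85 mg/L as Cl₂.
Cl₂ equivalent: 6.85 mg/L × 669,945 L = 4589 g.
Product at 89.9% available Cl: 4589 / 0.899 = 5105 g.

5.10 kg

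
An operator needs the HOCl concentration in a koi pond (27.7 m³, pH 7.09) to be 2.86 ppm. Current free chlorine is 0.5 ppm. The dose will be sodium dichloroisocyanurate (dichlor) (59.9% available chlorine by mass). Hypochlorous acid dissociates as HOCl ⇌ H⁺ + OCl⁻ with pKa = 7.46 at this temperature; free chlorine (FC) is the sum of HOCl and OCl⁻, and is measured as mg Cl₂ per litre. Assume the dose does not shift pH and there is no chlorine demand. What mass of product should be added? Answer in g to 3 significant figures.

Volume: 27.7 m³ = 27,700 L.
[OCl⁻]/[HOCl] = 10^(pH − pKa) = 10^(7.09 − 7.46) = 0.4266; fraction as HOCl = 1/(1 + 0.4266) = 0.701.
Free chlorine required for 2.86 ppm HOCl: 2.86 / 0.701 = 4.08 ppm.
FC to add: 4.08 − 0.5 = 3.58 mg/L as Cl₂.
Cl₂ equivalent: 3.58 mg/L × 27,700 L = 99.17 g.
Product at 59.9% available Cl: 99.17 / 0.599 = 165.6 g.

166 g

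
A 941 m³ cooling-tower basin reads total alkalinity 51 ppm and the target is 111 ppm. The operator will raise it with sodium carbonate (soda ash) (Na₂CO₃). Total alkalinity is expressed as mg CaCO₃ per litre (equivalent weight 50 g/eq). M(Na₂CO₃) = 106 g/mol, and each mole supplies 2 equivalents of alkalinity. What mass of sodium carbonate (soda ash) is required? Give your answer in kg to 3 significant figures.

59.8 kg

Volume: 941 m³ = 941,000 L.
Alkalinity to add: (111 − 51) = 60 mg/L as CaCO₃ × 941,000 L = 56,460 g as CaCO₃.
Equivalents: 56,460 g ÷ 50 g/eq = 1129 eq.
Each mole of Na₂CO₃ supplies 2 eq, so 1129 / 2 = 564.6 mol.
Mass: 564.6 mol × 106 g/mol = 59,850 g.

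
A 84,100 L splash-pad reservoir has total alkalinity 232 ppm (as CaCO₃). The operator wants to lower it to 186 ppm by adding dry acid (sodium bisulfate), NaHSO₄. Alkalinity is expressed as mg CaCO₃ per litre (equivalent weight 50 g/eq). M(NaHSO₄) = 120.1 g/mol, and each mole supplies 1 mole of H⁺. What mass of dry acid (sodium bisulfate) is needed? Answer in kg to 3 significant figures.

Alkalinity to neutralize: (232 − 186) = 46 mg/L as CaCO₃ × 84,100 L = 3869 g as CaCO₃.
Equivalents of H⁺ required: 3869 ÷ 50 g/eq = 77.37 eq = 77.37 mol NaHSO₄.
Mass of NaHSO₄: 77.37 × 120.1 = 9292 g.

9.29 kg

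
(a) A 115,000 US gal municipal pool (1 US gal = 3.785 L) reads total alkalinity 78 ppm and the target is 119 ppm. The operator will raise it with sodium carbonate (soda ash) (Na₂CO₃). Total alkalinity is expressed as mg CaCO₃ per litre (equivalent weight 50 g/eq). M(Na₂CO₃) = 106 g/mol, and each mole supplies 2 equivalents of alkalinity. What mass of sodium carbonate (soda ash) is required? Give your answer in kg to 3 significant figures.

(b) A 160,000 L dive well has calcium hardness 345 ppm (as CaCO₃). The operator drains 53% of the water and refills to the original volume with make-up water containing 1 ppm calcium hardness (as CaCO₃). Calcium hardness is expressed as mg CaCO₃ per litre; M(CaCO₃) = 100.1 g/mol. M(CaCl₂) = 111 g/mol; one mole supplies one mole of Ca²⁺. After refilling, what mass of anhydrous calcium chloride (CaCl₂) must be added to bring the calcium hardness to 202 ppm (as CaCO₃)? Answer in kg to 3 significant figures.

(a) 18.9 kg; (b) 6.98 kg

(a) Volume: 115,000 US gal × 3.785 L/gal = 435,275 L.
(a) Alkalinity to add: (119 − 78) = 41 mg/L as CaCO₃ × 435,275 L = 17,850 g as CaCO₃.
(a) Equivalents: 17,850 g ÷ 50 g/eq = 356.9 eq.
(a) Each mole of Na₂CO₃ supplies 2 eq, so 356.9 / 2 = 178.5 mol.
(a) Mass: 178.5 mol × 106 g/mol = 18,920 g.

(b) After draining 53% and refilling: 345 × 0.47 + 1 × 0.53 = 162.68 ppm.
(b) Deficit to target: 202 − 162.68 = 39.32 mg/L.
(b) As CaCO₃: 39.32 mg/L × 160,000 L = 6291 g; ÷ 100.1 = 62.85 mol Ca²⁺.
(b) Mass: 62.85 × 111 = 6976 g.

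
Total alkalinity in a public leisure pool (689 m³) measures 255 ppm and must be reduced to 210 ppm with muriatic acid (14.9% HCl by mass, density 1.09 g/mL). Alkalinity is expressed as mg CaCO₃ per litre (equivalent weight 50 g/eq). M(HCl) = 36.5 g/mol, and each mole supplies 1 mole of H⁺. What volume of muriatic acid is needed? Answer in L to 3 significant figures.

139 L

Volume: 689 m³ = 689,000 L.
Alkalinity to neutralize: (255 − 210) = 45 mg/L as CaCO₃ × 689,000 L = 31,000 g as CaCO₃.
Equivalents of H⁺ required: 31,000 ÷ 50 g/eq = 620.1 eq = 620.1 mol HCl.
Mass of HCl: 620.1 × 36.5 = 22,630 g.
Mass of 14.9% solution: 22,630 / 0.149 = 151,900 g.
Volume: 151,900 g ÷ 1.09 g/mL = 139,400 mL.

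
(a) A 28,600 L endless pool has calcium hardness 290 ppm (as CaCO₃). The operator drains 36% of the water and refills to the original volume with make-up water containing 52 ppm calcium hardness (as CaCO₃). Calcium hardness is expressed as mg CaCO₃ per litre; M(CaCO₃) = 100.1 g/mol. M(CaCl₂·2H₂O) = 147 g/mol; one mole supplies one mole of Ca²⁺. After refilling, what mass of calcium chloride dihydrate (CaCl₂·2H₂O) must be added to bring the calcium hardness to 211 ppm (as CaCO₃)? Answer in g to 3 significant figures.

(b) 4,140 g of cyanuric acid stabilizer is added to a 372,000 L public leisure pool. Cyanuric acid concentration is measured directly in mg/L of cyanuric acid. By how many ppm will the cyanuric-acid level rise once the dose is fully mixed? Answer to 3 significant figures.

(a) After draining 36% and refilling: 290 × 0.64 + 52 × 0.36 = 204.32 ppm.
(a) Deficit to target: 211 − 204.32 = 6.68 mg/L.
(a) As CaCO₃: 6.68 mg/L × 28,600 L = 191 g; ÷ 100.1 = 1.909 mol Ca²⁺.
(a) Mass: 1.909 × 147 = 280.6 g.

(b) Rise: 4,140 g / 372,000 L × 1000 = 11.13 mg/L.

(a) 281 g; (b) 11.1 ppm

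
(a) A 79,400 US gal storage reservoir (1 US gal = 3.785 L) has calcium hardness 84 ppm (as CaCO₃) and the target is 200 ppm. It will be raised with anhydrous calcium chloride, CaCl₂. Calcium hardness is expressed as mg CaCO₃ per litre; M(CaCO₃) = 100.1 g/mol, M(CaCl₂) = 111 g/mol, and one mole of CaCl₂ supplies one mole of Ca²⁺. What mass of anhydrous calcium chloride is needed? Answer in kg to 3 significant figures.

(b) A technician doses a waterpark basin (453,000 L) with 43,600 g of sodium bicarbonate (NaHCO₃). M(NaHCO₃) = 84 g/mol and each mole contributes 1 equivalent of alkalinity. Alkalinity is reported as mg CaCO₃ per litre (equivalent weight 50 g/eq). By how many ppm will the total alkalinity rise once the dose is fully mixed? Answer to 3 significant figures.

(a) Volume: 79,400 US gal × 3.785 L/gal = 300,529 L.
(a) Hardness to add: (200 − 84) = 116 mg/L as CaCO₃ × 300,529 L = 34,860 g as CaCO₃.
(a) Moles of Ca²⁺ (1 mol Ca²⁺ ≡ 1 mol CaCO₃): 34,860 / 100.1 g/mol = 348.3 mol.
(a) Mass of CaCl₂: 348.3 × 111 = 38,660 g.

(b) Moles of NaHCO₃: 43,600 g ÷ 84 g/mol = 519 mol → 519 eq of alkalinity.
(b) As CaCO₃: 519 eq × 50 g/eq = 25,950 g.
(b) Rise: 25,950 g / 453,000 L × 1000 = 57.29 mg/L.

(a) 38.7 kg; (b) 57.3 ppm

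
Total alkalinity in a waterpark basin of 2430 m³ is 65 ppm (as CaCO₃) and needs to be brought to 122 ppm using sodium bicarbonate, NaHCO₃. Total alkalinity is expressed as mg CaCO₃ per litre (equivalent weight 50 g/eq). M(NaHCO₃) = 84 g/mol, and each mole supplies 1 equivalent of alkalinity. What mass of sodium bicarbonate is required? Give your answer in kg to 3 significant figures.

233 kg

Volume: 2430 m³ = 2,430,000 L.
Alkalinity to add: (122 − 65) = 57 mg/L as CaCO₃ × 2,430,000 L = 138,500 g as CaCO₃.
Equivalents: 138,500 g ÷ 50 g/eq = 2770 eq.
NaHCO₃ supplies 1 eq per mole → 2770 mol.
Mass: 2770 mol × 84 g/mol = 232,700 g.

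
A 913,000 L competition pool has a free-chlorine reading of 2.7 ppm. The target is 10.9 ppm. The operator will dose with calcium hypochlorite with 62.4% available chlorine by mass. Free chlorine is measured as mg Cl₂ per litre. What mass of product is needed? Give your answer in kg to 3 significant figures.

12.0 kg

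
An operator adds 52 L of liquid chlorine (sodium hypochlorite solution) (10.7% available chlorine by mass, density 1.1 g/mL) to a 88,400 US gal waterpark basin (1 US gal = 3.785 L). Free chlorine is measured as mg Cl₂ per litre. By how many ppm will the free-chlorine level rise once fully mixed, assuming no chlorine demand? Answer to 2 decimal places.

Volume: 88,400 US gal × 3.785 L/gal = 334,594 L.
Mass of solution: 52 L × 1000 mL/L × 1.1 g/mL = 57,200 g.
Available chlorine delivered: 57,200 g × 0.107 = 6120 g as Cl₂.
Concentration rise: 6120 g / 334,594 L = 18.29 mg/L = 18.29 ppm.

18.29 ppm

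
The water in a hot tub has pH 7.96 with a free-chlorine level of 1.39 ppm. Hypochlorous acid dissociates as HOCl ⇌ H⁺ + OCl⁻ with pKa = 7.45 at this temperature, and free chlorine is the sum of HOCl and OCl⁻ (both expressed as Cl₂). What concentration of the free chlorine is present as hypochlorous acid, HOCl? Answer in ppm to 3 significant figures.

0.328 ppm

[OCl⁻]/[HOCl] = 10^(pH − pKa) = 10^(7.96 − 7.45) = 10^0.51 = 3.236.
Fraction as HOCl = 1 / (1 + 3.236) = 0.2361.
HOCl = 0.2361 × 1.39 ppm = 0.3281 ppm.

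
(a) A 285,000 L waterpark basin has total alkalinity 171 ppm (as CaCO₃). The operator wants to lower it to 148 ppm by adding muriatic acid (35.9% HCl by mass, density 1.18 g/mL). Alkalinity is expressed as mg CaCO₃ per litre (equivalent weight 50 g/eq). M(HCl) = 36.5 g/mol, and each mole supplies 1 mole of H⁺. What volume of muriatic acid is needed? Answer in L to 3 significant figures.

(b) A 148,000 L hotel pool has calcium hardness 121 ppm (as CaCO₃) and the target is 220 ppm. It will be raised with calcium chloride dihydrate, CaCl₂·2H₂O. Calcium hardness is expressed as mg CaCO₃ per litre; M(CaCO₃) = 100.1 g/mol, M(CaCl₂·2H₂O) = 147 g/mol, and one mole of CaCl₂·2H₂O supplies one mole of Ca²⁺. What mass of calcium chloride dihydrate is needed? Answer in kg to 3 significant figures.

(a) Alkalinity to neutralize: (171 − 148) = 23 mg/L as CaCO₃ × 285,000 L = 6555 g as CaCO₃.
(a) Equivalents of H⁺ required: 6555 ÷ 50 g/eq = 131.1 eq = 131.1 mol HCl.
(a) Mass of HCl: 131.1 × 36.5 = 4785 g.
(a) Mass of 35.9% solution: 4785 / 0.359 = 13,330 g.
(a) Volume: 13,330 g ÷ 1.18 g/mL = 11,300 mL.

(b) Hardness to add: (220 − 121) = 99 mg/L as CaCO₃ × 148,000 L = 14,650 g as CaCO₃.
(b) Moles of Ca²⁺ (1 mol Ca²⁺ ≡ 1 mol CaCO₃): 14,650 / 100.1 g/mol = 146.4 mol.
(b) Mass of CaCl₂·2H₂O: 146.4 × 147 = 21,520 g.

(a) 11.3 L; (b) 21.5 kg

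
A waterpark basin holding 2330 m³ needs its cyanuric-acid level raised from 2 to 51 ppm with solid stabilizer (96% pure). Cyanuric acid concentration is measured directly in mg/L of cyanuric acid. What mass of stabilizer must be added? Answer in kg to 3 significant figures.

119 kg

Volume: 2330 m³ = 2,330,000 L.
CYA to add: (51 − 2) = 49 mg/L × 2,330,000 L = 114,200 g cyanuric acid.
At 96% purity: 114,200 / 0.96 = 118,900 g product.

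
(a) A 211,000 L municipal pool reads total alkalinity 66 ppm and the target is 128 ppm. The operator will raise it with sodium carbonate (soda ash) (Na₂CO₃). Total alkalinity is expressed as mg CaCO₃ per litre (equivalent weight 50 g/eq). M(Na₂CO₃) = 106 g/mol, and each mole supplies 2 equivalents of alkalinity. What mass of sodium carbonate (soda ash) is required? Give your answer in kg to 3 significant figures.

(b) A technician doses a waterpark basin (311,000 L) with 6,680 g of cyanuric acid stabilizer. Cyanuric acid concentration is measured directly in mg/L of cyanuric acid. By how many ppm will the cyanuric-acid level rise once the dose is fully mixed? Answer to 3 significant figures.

(a) Alkalinity to add: (128 − 66) = 62 mg/L as CaCO₃ × 211,000 L = 13,080 g as CaCO₃.
(a) Equivalents: 13,080 g ÷ 50 g/eq = 261.6 eq.
(a) Each mole of Na₂CO₃ supplies 2 eq, so 261.6 / 2 = 130.8 mol.
(a) Mass: 130.8 mol × 106 g/mol = 13,870 g.

(b) Rise: 6,680 g / 311,000 L × 1000 = 21.48 mg/L.

(a) 13.9 kg; (b) 21.5 ppm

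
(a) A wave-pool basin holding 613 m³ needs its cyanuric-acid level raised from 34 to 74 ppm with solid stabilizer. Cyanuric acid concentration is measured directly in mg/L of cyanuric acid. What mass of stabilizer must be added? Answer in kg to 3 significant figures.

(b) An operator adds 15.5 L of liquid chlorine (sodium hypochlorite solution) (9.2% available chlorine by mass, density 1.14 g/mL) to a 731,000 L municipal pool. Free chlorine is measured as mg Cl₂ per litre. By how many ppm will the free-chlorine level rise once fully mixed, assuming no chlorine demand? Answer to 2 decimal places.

(a) 24.5 kg; (b) 2.22 ppm

(a) Volume: 613 m³ = 613,000 L.
(a) CYA to add: (74 − 34) = 40 mg/L × 613,000 L = 24,520 g cyanuric acid.

(b) Mass of solution: 15.5 L × 1000 mL/L × 1.14 g/mL = 17,670 g.
(b) Available chlorine delivered: 17,670 g × 0.092 = 1626 g as Cl₂.
(b) Concentration rise: 1626 g / 731,000 L = 2.224 mg/L = 2.22 ppm.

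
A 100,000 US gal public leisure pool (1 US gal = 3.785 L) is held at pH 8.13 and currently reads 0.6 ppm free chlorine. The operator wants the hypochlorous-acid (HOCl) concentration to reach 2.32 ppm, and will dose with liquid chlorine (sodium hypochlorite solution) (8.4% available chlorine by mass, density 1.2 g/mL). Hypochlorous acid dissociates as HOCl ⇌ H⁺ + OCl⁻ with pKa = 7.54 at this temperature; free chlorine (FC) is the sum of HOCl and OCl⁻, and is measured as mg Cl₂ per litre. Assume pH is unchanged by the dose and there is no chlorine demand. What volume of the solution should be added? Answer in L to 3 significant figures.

40.4 L

Volume: 100,000 US gal × 3.785 L/gal = 378,500 L.
[OCl⁻]/[HOCl] = 10^(pH − pKa) = 10^(8.13 − 7.54) = 3.89; fraction as HOCl = 1/(1 + 3.89) = 0.2045.
Free chlorine required for 2.32 ppm HOCl: 2.32 / 0.2045 = 11.35 ppm.
FC to add: 11.35 − 0.6 = 10.75 mg/L as Cl₂.
Cl₂ equivalent: 10.75 mg/L × 378,500 L = 4067 g.
Product at 8.4% available Cl: 4067 / 0.084 = 48,420 g.
Volume: 48,420 g ÷ 1.2 g/mL = 40,350 mL.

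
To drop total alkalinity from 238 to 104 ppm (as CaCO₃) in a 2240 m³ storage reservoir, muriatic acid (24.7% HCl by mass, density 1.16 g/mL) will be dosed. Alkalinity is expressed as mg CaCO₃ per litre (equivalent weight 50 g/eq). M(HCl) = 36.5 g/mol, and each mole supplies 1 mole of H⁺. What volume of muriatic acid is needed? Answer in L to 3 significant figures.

Volume: 2240 m³ = 2,240,000 L.
Alkalinity to neutralize: (238 − 104) = 134 mg/L as CaCO₃ × 2,240,000 L = 300,200 g as CaCO₃.
Equivalents of H⁺ required: 300,200 ÷ 50 g/eq = 6003 eq = 6003 mol HCl.
Mass of HCl: 6003 × 36.5 = 219,100 g.
Mass of 24.7% solution: 219,100 / 0.247 = 887,100 g.
Volume: 887,100 g ÷ 1.16 g/mL = 764,800 mL.

765 L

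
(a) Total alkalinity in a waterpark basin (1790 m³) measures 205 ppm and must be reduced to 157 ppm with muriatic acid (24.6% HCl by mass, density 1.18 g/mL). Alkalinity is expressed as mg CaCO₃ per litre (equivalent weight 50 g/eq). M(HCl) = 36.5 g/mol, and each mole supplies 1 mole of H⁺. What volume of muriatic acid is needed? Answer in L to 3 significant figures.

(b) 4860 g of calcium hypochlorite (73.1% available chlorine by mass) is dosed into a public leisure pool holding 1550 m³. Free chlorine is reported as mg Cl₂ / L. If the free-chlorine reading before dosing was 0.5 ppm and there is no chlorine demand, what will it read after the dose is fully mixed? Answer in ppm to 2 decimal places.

(a) Volume: 1790 m³ = 1,790,000 L.
(a) Alkalinity to neutralize: (205 − 157) = 48 mg/L as CaCO₃ × 1,790,000 L = 85,920 g as CaCO₃.
(a) Equivalents of H⁺ required: 85,920 ÷ 50 g/eq = 1718 eq = 1718 mol HCl.
(a) Mass of HCl: 1718 × 36.5 = 62,720 g.
(a) Mass of 24.6% solution: 62,720 / 0.246 = 255,000 g.
(a) Volume: 255,000 g ÷ 1.18 g/mL = 216,100 mL.

(b) Volume: 1550 m³ = 1,550,000 L.
(b) Available chlorine delivered: 4860 g × 0.731 = 3553 g as Cl₂.
(b) Concentration rise: 3553 g / 1,550,000 L = 2.292 mg/L = 2.29 ppm.
(b) Final FC: 0.5 + 2.29 = 2.79 ppm.

(a) 216 L; (b) 2.79 ppm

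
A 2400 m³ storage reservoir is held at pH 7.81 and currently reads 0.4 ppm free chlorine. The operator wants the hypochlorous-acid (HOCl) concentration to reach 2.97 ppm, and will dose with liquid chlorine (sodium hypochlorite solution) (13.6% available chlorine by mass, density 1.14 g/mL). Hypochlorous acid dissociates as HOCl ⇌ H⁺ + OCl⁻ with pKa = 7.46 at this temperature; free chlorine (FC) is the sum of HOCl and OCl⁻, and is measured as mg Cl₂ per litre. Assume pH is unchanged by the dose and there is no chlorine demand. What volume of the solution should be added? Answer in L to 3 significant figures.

143 L

Volume: 2400 m³ = 2,400,000 L.
[OCl⁻]/[HOCl] = 10^(pH − pKa) = 10^(7.81 − 7.46) = 2.239; fraction as HOCl = 1/(1 + 2.239) = 0.3088.
Free chlorine required for 2.97 ppm HOCl: 2.97 / 0.3088 = 9.619 ppm.
FC to add: 9.619 − 0.4 = 9.219 mg/L as Cl₂.
Cl₂ equivalent: 9.219 mg/L × 2,400,000 L = 22,130 g.
Product at 13.6% available Cl: 22,130 / 0.136 = 162,700 g.
Volume: 162,700 g ÷ 1.14 g/mL = 142,700 mL.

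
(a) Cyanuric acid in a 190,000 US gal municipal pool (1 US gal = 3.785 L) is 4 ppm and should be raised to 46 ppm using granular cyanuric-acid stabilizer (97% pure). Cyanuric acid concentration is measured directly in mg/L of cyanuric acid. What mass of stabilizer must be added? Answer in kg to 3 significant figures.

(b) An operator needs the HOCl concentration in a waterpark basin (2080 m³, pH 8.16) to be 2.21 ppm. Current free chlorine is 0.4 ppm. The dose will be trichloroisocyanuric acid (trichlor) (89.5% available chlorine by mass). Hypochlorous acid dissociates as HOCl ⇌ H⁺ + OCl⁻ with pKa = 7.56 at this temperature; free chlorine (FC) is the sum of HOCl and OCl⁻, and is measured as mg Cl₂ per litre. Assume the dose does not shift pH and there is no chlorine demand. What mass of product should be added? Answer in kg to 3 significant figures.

(a) Volume: 190,000 US gal × 3.785 L/gal = 719,150 L.
(a) CYA to add: (46 − 4) = 42 mg/L × 719,150 L = 30,200 g cyanuric acid.
(a) At 97% purity: 30,200 / 0.97 = 31,140 g product.

(b) Volume: 2080 m³ = 2,080,000 L.
(b) [OCl⁻]/[HOCl] = 10^(pH − pKa) = 10^(8.16 − 7.56) = 3.981; fraction as HOCl = 1/(1 + 3.981) = 0.2008.
(b) Free chlorine required for 2.21 ppm HOCl: 2.21 / 0.2008 = 11.01 ppm.
(b) FC to add: 11.01 − 0.4 = 10.61 mg/L as Cl₂.
(b) Cl₂ equivalent: 10.61 mg/L × 2,080,000 L = 22,060 g.
(b) Product at 89.5% available Cl: 22,060 / 0.895 = 24,650 g.

(a) 31.1 kg; (b) 24.7 kg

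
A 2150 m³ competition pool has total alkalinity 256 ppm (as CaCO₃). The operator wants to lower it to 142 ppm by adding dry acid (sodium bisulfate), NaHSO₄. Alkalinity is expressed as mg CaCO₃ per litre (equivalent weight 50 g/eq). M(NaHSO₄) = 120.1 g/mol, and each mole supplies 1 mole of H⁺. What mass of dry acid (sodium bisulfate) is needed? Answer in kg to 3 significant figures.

589 kg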